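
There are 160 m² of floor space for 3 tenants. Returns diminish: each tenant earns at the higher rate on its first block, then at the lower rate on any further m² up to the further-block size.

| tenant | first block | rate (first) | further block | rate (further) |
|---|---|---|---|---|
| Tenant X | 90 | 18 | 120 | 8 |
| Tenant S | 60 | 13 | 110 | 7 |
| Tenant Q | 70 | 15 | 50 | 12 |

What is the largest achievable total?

2670

Rank every tier by rate: Tenant X/T1 18 > Tenant Q/T1 15 > Tenant S/T1 13 > Tenant Q/T2 12 > Tenant X/T2 8 > Tenant S/T2 7.
Fill Tenant X T1 block (90 at 18) → 70 left.
Tenant Q T1 at 15: fill all 70 → 0 left.
Total = 18×90 + 15×70 = 2670.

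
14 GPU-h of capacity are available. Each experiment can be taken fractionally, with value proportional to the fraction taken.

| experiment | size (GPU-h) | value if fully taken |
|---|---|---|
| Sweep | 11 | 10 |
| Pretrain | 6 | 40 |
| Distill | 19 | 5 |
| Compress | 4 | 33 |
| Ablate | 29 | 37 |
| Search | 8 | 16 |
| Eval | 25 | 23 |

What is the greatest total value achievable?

81

Rank by value-to-size ratio: Compress 33/4≈8.25, Pretrain 40/6≈6.67, Search 16/8≈2, Ablate 37/29≈1.28, Eval 23/25≈0.92, Sweep 10/11≈0.909, Distill 5/19≈0.263.
Take all of Compress (4 GPU-h, value 33) — 10 GPU-h left.
All 6 GPU-h of Pretrain fit (value 40) — 4 remain.
4 GPU-h left: a 4/8 share of Search gives 16×4/8 = 8.
Total value = 81.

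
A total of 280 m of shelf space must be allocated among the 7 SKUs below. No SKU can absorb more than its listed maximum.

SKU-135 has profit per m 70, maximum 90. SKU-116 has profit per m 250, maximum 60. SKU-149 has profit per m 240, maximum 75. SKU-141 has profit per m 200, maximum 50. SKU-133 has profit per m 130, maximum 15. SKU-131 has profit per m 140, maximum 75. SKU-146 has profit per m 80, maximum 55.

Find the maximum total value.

Order the SKUs by profit per m: SKU-116 250 > SKU-149 240 > SKU-141 200 > SKU-131 140 > SKU-133 130 > SKU-146 80 > SKU-135 70.
SKU-116: +60 to 60 (cap) ; 220 left.
Give SKU-149 75 to hit its cap of 75 ; 145 left.
Give SKU-141 50 to hit its cap of 50 ; 95 left.
SKU-131 takes 75 to reach its cap of 75 ; 20 left.
SKU-133: +15 to 15 (cap) ; 5 left.
Only 5 left; SKU-146 takes them to reach 5.
Total = 250×60 + 240×75 + 200×50 + 130×15 + 140×75 + 80×5 = 55850.

55850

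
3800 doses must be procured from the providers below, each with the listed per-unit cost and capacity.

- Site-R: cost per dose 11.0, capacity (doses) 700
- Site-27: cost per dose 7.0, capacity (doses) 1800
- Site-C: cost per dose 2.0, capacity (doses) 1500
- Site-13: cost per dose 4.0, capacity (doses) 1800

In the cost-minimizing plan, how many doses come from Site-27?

Use providers in increasing cost order.
Site-C (2.0): use full 1500 → 2300 doses to go.
Site-13 (4.0): use full 1800 → 500 doses to go.
Site-27 at 7.0: take 500 of its 1800 → requirement met.
Site-R: unused.

500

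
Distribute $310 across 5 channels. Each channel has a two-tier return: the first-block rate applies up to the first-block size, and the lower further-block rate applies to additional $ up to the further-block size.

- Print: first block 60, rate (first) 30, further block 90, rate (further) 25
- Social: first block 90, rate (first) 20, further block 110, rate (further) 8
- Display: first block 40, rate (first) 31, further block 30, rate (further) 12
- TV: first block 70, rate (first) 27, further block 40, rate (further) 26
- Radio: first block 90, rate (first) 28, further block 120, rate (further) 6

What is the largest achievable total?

Treat each block as its own option and order by rate: Display/tier1 31 > Print/tier1 30 > Radio/tier1 28 > TV/tier1 27 > TV/tier2 26 > Print/tier2 25 > Social/tier1 20 > Display/tier2 12 > Social/tier2 8 > Radio/tier2 6.
Fill Display tier1 block (40 at 31) ; 270 left.
Print tier1 at 30: fill all 60 ; 210 left.
Fill Radio tier1 block (90 at 28) ; 120 left.
TV tier1 at 27: fill all 70 ; 50 left.
Fill TV tier2 block (40 at 26) ; 10 left.
Print tier2 at 25: only 10 left, fill 10.
Total = 31×40 + 30×60 + 28×90 + 27×70 + 26×40 + 25×10 = 8740.

8740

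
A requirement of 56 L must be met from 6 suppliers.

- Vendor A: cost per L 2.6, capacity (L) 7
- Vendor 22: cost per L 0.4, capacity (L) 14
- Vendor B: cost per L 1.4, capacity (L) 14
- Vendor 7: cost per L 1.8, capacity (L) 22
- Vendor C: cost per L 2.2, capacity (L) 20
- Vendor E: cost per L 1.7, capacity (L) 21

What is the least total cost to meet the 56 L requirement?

Use suppliers in increasing cost order.
Vendor 22 (0.4): use full 14 → 42 L to go.
Vendor B (1.4): use full 14 → 28 L to go.
Vendor E (1.7): use full 21 → 7 L to go.
Take 7 from Vendor 7 at 1.8 to finish.
Vendor C, Vendor A: unused.
Cost = 14×0.4 + 14×1.4 + 21×1.7 + 7×1.8 = 73.5.

73.5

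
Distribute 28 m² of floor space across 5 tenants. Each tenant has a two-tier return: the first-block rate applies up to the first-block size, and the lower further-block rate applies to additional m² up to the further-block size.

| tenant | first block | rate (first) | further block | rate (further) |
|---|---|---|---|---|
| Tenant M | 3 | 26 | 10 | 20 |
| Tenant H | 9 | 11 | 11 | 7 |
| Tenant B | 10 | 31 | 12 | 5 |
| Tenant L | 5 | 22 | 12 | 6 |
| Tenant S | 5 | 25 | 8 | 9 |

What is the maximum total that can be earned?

Rank every tier by rate: Tenant B/T1 31 > Tenant M/T1 26 > Tenant S/T1 25 > Tenant L/T1 22 > Tenant M/T2 20 > Tenant H/T1 11 > Tenant S/T2 9 > Tenant H/T2 7 > Tenant L/T2 6 > Tenant B/T2 5.
Tenant B T1 at 31: fill all 10 ; 18 left.
Tenant M T1 at 26: fill all 3 ; 15 left.
Fill Tenant S T1 block (5 at 25) ; 10 left.
Tenant L T1 at 22: fill all 5 ; 5 left.
5 remain; put them into Tenant M T2 at 20.
Total = 31×10 + 26×3 + 25×5 + 22×5 + 20×5 = 723.

723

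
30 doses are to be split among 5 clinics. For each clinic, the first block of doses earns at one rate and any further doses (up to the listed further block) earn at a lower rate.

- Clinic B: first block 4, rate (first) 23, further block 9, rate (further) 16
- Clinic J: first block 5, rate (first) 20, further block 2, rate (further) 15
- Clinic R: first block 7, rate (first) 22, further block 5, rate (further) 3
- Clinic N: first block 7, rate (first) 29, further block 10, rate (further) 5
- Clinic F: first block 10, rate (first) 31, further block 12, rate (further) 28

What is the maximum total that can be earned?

Order all 10 blocks by rate: Clinic F/tier1 31 > Clinic N/tier1 29 > Clinic F/tier2 28 > Clinic B/tier1 23 > Clinic R/tier1 22 > Clinic J/tier1 20 > Clinic B/tier2 16 > Clinic J/tier2 15 > Clinic N/tier2 5 > Clinic R/tier2 3.
Clinic F tier1 at 31: fill all 10 → 20 left.
Clinic N tier1 at 29: fill all 7 → 13 left.
Clinic F/tier2 (28): +12 → 1 left.
Clinic B tier1 at 23: only 1 left, fill 1.
Total = 31×10 + 29×7 + 28×12 + 23×1 = 872.

872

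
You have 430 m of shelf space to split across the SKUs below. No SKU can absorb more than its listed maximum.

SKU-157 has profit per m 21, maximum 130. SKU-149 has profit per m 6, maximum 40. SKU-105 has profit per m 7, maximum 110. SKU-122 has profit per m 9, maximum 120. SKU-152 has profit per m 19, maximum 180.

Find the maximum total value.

7230

Highest profit per m first: SKU-157 21 > SKU-152 19 > SKU-122 9 > SKU-105 7 > SKU-149 6.
Give SKU-157 130 to hit its cap of 130 ; 300 left.
Give SKU-152 180 to hit its cap of 180 ; 120 left.
SKU-122 takes 120 to reach its cap of 120 ; 0 left.
Total = 21×130 + 9×120 + 19×180 = 7230.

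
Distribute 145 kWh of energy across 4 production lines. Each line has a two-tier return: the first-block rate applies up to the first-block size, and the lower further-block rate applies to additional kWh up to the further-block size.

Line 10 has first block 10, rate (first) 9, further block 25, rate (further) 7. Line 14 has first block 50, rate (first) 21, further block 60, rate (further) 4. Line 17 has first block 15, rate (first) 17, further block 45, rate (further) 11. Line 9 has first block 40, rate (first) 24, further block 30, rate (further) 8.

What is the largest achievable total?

Treat each block as its own option and order by rate: Line 9/first 24 > Line 14/first 21 > Line 17/first 17 > Line 17/second 11 > Line 10/first 9 > Line 9/second 8 > Line 10/second 7 > Line 14/second 4.
Line 9/first (24): +40 — 105 left.
Line 14/first (21): +50 — 55 left.
Line 17 first at 17: fill all 15 — 40 left.
Line 17/second: +40 of 45 at 11; pool empty.
Total = 24×40 + 21×50 + 17×15 + 11×40 = 2705.

2705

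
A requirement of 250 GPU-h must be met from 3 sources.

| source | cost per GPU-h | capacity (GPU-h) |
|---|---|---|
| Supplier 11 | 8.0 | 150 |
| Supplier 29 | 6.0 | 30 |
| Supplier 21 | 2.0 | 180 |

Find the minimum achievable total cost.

860

Cheapest first:
Supplier 21 (2.0): use full 180 ; 70 GPU-h to go.
Supplier 29 (6.0): use full 30 ; 40 GPU-h to go.
Supplier 11 (8.0): take the remaining 40 ; done.
Cost = 180×2.0 + 30×6.0 + 40×8.0 = 860.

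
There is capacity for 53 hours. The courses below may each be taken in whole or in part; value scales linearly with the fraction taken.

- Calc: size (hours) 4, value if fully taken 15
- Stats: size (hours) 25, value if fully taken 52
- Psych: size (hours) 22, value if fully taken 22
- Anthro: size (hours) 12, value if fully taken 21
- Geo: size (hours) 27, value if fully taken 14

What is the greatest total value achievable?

Rank by value-to-size ratio: Calc 15/4≈3.75, Stats 52/25≈2.08, Anthro 21/12≈1.75, Psych 22/22≈1, Geo 14/27≈0.519.
Take all of Calc (4 hours, value 15) — 49 hours left.
Stats: take in full, 25 hours for value 52 — 24 left.
Anthro: take in full, 12 hours for value 21 — 12 left.
Only 12 hours remain; take 12/22 of Psych for value 22×12/22 = 12.
Total value = 100.

100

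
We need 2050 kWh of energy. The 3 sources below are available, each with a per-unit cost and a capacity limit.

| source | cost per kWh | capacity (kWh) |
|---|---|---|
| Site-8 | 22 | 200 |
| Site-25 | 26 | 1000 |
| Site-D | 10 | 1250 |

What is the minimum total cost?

Fill from the cheapest source first.
Site-D (10): use full 1250 ; 800 kWh to go.
Site-8 at 22: take all 200 kWh ; 600 still needed.
Site-25 at 26: take 600 of its 1000 ; requirement met.
Cost = 1250×10 + 200×22 + 600×26 = 32500.

32500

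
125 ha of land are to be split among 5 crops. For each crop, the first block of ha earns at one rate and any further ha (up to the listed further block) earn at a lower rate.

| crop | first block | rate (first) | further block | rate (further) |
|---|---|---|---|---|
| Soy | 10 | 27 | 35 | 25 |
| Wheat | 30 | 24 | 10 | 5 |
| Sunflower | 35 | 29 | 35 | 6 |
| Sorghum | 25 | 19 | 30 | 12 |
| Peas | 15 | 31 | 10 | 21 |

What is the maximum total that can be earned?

Order all 10 blocks by rate: Peas/tier1 31 > Sunflower/tier1 29 > Soy/tier1 27 > Soy/tier2 25 > Wheat/tier1 24 > Peas/tier2 21 > Sorghum/tier1 19 > Sorghum/tier2 12 > Sunflower/tier2 6 > Wheat/tier2 5.
Peas tier1 at 31: fill all 15 → 110 left.
Fill Sunflower tier1 block (35 at 29) → 75 left.
Soy/tier1 (27): +10 → 65 left.
Fill Soy tier2 block (35 at 25) → 30 left.
Fill Wheat tier1 block (30 at 24) → 0 left.
Total = 31×15 + 29×35 + 27×10 + 25×35 + 24×30 = 3345.

3345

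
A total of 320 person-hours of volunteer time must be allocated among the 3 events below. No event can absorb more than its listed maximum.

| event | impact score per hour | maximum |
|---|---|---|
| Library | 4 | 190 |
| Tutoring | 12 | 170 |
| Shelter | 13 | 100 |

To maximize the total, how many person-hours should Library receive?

Rank by impact score per hour: Shelter 13 > Tutoring 12 > Library 4.
Shelter: +100 to 100 (cap) → 220 left.
Give Tutoring 170 to hit its cap of 170 → 50 left.
Library: +50 (room for 190) → 50. Pool exhausted.

50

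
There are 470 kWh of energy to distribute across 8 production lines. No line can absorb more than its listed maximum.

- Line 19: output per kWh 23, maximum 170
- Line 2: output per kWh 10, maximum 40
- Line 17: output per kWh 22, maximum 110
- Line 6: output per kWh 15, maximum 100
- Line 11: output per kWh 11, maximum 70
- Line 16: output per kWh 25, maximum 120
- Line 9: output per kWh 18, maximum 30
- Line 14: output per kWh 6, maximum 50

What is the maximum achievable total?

10470

Rank by output per kWh: Line 16 25 > Line 19 23 > Line 17 22 > Line 9 18 > Line 6 15 > Line 11 11 > Line 2 10 > Line 14 6.
Line 16: +120 to 120 (cap) — 350 left.
Give Line 19 170 to hit its cap of 170 — 180 left.
Line 17 takes 110 to reach its cap of 110 — 70 left.
Give Line 9 30 to hit its cap of 30 — 40 left.
Only 40 left; Line 6 takes them to reach 40.
Total = 23×170 + 22×110 + 15×40 + 25×120 + 18×30 = 10470.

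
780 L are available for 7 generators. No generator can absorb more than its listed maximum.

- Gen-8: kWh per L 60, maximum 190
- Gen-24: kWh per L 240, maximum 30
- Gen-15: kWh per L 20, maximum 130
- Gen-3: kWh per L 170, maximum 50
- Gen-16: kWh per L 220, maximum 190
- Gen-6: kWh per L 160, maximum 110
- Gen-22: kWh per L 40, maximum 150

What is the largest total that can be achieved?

Rank by kWh per L: Gen-24 240 > Gen-16 220 > Gen-3 170 > Gen-6 160 > Gen-8 60 > Gen-22 40 > Gen-15 20.
Gen-24 takes 30 to reach its cap of 30 → 750 left.
Gen-16: +190 to 190 (cap) → 560 left.
Gen-3 takes 50 to reach its cap of 50 → 510 left.
Give Gen-6 110 to hit its cap of 110 → 400 left.
Gen-8 takes 190 to reach its cap of 190 → 210 left.
Gen-22: +150 to 150 (cap) → 60 left.
Gen-15 has room for 130 but only 60 remain, so it gets 60.
Total = 60×190 + 240×30 + 20×60 + 170×50 + 220×190 + 160×110 + 40×150 = 93700.

93700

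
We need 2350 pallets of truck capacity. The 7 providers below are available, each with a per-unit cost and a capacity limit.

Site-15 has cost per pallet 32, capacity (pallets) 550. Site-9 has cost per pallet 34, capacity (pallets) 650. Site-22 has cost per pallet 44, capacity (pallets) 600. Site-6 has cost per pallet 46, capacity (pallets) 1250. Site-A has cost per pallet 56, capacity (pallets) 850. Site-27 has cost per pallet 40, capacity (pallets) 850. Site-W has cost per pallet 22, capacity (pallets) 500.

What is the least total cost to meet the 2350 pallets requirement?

76700

Cheapest first:
Site-W at 22: take all 500 pallets ; 1850 still needed.
Site-15 (32): use full 550 ; 1300 pallets to go.
Site-9 (34): use full 650 ; 650 pallets to go.
Site-27 at 40: take 650 of its 850 ; requirement met.
Site-22, Site-6, Site-A: unused.
Cost = 500×22 + 550×32 + 650×34 + 650×40 = 76700.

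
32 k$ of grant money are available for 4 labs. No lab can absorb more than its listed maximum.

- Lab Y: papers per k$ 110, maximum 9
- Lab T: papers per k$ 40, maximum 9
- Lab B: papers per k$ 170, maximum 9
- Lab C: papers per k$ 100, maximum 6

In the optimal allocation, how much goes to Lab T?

Order the labs by papers per k$: Lab B 170 > Lab Y 110 > Lab C 100 > Lab T 40.
Give Lab B 9 to hit its cap of 9 — 23 left.
Lab Y: +9 to 9 (cap) — 14 left.
Give Lab C 6 to hit its cap of 6 — 8 left.
Lab T: +8 (room for 9) → 8. Pool exhausted.

8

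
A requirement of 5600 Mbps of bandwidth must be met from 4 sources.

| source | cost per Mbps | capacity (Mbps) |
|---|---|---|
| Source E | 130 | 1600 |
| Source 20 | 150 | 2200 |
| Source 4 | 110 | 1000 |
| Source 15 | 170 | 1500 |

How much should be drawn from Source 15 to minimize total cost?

800

Cheapest first:
Take 1000 from Source 4 at 110 ; need 4600 more.
Source E at 130: take all 1600 Mbps ; 3000 still needed.
Take 2200 from Source 20 at 150 ; need 800 more.
Take 800 from Source 15 at 170 to finish.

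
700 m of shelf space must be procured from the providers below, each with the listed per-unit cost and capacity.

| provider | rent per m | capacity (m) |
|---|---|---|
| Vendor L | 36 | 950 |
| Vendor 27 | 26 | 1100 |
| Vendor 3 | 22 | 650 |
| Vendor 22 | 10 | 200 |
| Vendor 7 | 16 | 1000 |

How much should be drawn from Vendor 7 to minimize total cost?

Fill from the cheapest provider first.
Take 200 from Vendor 22 at 10 → need 500 more.
Vendor 7 (16): take the remaining 500 → done.
Vendor 3, Vendor 27, Vendor L: unused.

500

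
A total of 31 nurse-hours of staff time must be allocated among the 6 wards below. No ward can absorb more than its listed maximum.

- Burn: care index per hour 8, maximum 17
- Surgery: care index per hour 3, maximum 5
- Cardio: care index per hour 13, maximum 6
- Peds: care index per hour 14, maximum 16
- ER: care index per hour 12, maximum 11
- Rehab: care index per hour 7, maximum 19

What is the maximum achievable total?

410

Highest care index per hour first: Peds 14 > Cardio 13 > ER 12 > Burn 8 > Rehab 7 > Surgery 3.
Peds takes 16 to reach its cap of 16 ; 15 left.
Give Cardio 6 to hit its cap of 6 ; 9 left.
ER has room for 11 but only 9 remain, so it gets 9.
Total = 13×6 + 14×16 + 12×9 = 410.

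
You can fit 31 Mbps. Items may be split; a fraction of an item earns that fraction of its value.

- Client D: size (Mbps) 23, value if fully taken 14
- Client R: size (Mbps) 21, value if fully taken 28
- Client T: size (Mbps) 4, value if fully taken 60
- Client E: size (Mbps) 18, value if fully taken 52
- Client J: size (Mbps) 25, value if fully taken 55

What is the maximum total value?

Rank by value-to-size ratio: Client T 60/4≈15, Client E 52/18≈2.89, Client J 55/25≈2.2, Client R 28/21≈1.33, Client D 14/23≈0.609.
All 4 Mbps of Client T fit (value 60) → 27 remain.
All 18 Mbps of Client E fit (value 52) → 9 remain.
Fill the last 9 Mbps with part of Client J: 9/25 of it earns 19.8.
Total value = 131.8.

131.8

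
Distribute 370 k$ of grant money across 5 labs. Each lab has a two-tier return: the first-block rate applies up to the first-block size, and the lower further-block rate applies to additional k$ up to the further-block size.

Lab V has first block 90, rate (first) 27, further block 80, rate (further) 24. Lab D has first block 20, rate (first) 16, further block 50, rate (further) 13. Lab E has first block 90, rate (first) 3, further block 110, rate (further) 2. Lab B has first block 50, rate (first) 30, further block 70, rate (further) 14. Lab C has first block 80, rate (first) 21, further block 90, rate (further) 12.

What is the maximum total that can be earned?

8550

Rank every tier by rate: Lab B/T1 30 > Lab V/T1 27 > Lab V/T2 24 > Lab C/T1 21 > Lab D/T1 16 > Lab B/T2 14 > Lab D/T2 13 > Lab C/T2 12 > Lab E/T1 3 > Lab E/T2 2.
Lab B T1 at 30: fill all 50 — 320 left.
Lab V T1 at 27: fill all 90 — 230 left.
Lab V/T2 (24): +80 — 150 left.
Fill Lab C T1 block (80 at 21) — 70 left.
Lab D/T1 (16): +20 — 50 left.
50 remain; put them into Lab B T2 at 14.
Total = 30×50 + 27×90 + 24×80 + 21×80 + 16×20 + 14×50 = 8550.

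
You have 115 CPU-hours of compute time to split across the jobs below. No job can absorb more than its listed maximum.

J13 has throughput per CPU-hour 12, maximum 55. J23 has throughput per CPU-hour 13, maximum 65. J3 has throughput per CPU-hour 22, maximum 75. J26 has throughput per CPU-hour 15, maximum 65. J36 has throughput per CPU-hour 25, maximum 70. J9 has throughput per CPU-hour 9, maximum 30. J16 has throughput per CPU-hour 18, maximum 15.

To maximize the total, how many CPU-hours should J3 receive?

Highest throughput per CPU-hour first: J36 25 > J3 22 > J16 18 > J26 15 > J23 13 > J13 12 > J9 9.
J36: +70 to 70 (cap) → 45 left.
J3 has room for 75 but only 45 remain, so it gets 45.

45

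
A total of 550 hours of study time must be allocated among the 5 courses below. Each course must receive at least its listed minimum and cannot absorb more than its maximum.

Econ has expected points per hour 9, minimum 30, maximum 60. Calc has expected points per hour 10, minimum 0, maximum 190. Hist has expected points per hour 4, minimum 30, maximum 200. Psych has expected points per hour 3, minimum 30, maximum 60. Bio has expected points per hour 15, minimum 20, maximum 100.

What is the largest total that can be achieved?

4710

Meeting every minimum uses 30+0+30+30+20 = 110 hours, leaving 440.
Rank by expected points per hour: Bio 15 > Calc 10 > Econ 9 > Hist 4 > Psych 3.
Bio takes 80 more to reach its cap of 100 ; 360 left.
Calc takes 190 more to reach its cap of 190 ; 170 left.
Econ: +30 to 60 (cap) ; 140 left.
Only 140 left; Hist takes them to reach 170.
Total = 9×60 + 10×190 + 4×170 + 3×30 + 15×100 = 4710.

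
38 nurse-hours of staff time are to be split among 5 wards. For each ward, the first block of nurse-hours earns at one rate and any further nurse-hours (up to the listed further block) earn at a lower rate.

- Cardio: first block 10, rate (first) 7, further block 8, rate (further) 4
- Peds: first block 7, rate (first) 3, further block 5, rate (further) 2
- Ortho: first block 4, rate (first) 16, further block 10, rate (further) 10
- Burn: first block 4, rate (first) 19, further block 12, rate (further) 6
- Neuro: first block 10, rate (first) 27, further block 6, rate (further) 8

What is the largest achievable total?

Treat each block as its own option and order by rate: Neuro/first 27 > Burn/first 19 > Ortho/first 16 > Ortho/second 10 > Neuro/second 8 > Cardio/first 7 > Burn/second 6 > Cardio/second 4 > Peds/first 3 > Peds/second 2.
Neuro/first (27): +10 → 28 left.
Burn first at 19: fill all 4 → 24 left.
Fill Ortho first block (4 at 16) → 20 left.
Ortho/second (10): +10 → 10 left.
Neuro/second (8): +6 → 4 left.
4 remain; put them into Cardio first at 7.
Total = 27×10 + 19×4 + 16×4 + 10×10 + 8×6 + 7×4 = 586.

586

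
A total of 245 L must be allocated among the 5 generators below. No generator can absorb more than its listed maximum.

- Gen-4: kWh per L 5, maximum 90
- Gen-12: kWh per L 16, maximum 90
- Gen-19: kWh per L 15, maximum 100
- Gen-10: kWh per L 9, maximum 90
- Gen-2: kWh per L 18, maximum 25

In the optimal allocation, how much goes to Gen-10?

30

Rank by kWh per L: Gen-2 18 > Gen-12 16 > Gen-19 15 > Gen-10 9 > Gen-4 5.
Gen-2: +25 to 25 (cap) ; 220 left.
Give Gen-12 90 to hit its cap of 90 ; 130 left.
Give Gen-19 100 to hit its cap of 100 ; 30 left.
Only 30 left; Gen-10 takes them to reach 30.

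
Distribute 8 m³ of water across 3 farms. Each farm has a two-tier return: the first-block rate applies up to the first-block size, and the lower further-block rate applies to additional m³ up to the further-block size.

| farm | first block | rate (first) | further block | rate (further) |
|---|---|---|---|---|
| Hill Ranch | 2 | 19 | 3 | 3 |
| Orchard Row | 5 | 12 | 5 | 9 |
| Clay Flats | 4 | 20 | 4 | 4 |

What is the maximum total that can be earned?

Rank every tier by rate: Clay Flats/tier1 20 > Hill Ranch/tier1 19 > Orchard Row/tier1 12 > Orchard Row/tier2 9 > Clay Flats/tier2 4 > Hill Ranch/tier2 3.
Fill Clay Flats tier1 block (4 at 20) → 4 left.
Hill Ranch tier1 at 19: fill all 2 → 2 left.
Orchard Row/tier1: +2 of 5 at 12; pool empty.
Total = 20×4 + 19×2 + 12×2 = 142.

142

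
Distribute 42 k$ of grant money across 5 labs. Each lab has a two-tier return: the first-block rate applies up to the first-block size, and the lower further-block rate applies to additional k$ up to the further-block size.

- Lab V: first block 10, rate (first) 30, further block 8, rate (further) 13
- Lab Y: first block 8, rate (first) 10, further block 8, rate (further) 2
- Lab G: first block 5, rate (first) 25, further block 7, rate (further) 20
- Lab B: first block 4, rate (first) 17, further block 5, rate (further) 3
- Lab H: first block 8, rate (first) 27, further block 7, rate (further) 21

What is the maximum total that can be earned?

1009

Order all 10 blocks by rate: Lab V/tier1 30 > Lab H/tier1 27 > Lab G/tier1 25 > Lab H/tier2 21 > Lab G/tier2 20 > Lab B/tier1 17 > Lab V/tier2 13 > Lab Y/tier1 10 > Lab B/tier2 3 > Lab Y/tier2 2.
Lab V tier1 at 30: fill all 10 — 32 left.
Lab H tier1 at 27: fill all 8 — 24 left.
Lab G tier1 at 25: fill all 5 — 19 left.
Fill Lab H tier2 block (7 at 21) — 12 left.
Lab G/tier2 (20): +7 — 5 left.
Lab B/tier1 (17): +4 — 1 left.
1 remain; put them into Lab V tier2 at 13.
Total = 30×10 + 27×8 + 25×5 + 21×7 + 20×7 + 17×4 + 13×1 = 1009.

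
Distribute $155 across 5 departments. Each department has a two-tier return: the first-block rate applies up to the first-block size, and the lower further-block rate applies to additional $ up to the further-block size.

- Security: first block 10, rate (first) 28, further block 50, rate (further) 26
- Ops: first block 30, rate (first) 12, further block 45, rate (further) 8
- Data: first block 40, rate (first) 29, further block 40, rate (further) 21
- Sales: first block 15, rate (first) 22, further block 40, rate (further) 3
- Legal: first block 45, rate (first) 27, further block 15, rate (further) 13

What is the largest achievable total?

4175

Order all 10 blocks by rate: Data/T1 29 > Security/T1 28 > Legal/T1 27 > Security/T2 26 > Sales/T1 22 > Data/T2 21 > Legal/T2 13 > Ops/T1 12 > Ops/T2 8 > Sales/T2 3.
Data T1 at 29: fill all 40 ; 115 left.
Security/T1 (28): +10 ; 105 left.
Legal/T1 (27): +45 ; 60 left.
Security/T2 (26): +50 ; 10 left.
Sales/T1: +10 of 15 at 22; pool empty.
Total = 29×40 + 28×10 + 27×45 + 26×50 + 22×10 = 4175.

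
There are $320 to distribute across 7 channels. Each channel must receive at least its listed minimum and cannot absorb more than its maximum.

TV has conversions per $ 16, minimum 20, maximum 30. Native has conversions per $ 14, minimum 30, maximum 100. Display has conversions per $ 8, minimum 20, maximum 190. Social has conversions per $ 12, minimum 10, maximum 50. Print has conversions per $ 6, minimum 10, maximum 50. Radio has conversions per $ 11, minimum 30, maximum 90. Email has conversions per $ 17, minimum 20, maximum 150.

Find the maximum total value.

4680

Meeting every minimum uses 20+30+20+10+10+30+20 = 140 $, leaving 180.
Order the channels by conversions per $: Email 17 > TV 16 > Native 14 > Social 12 > Radio 11 > Display 8 > Print 6.
Give Email 130 more to hit its cap of 150 → 50 left.
Give TV 10 more to hit its cap of 30 → 40 left.
Native: +40 (room for 70) → 70. Pool exhausted.
Total = 16×30 + 14×70 + 8×20 + 12×10 + 6×10 + 11×30 + 17×150 = 4680.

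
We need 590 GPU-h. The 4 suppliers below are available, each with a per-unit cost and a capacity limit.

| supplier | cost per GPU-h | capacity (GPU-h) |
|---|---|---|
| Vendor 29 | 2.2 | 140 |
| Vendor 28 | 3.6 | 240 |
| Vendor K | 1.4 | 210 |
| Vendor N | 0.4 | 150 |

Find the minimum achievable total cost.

986

Use suppliers in increasing cost order.
Take 150 from Vendor N at 0.4 → need 440 more.
Vendor K at 1.4: take all 210 GPU-h → 230 still needed.
Vendor 29 (2.2): use full 140 → 90 GPU-h to go.
Vendor 28 (3.6): take the remaining 90 → done.
Cost = 150×0.4 + 210×1.4 + 140×2.2 + 90×3.6 = 986.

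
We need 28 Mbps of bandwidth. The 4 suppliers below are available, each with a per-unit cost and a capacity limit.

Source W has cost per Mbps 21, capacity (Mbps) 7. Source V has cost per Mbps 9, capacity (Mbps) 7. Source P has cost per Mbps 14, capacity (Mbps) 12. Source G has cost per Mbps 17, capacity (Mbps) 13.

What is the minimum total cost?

384

Fill from the cheapest supplier first.
Take 7 from Source V at 9 → need 21 more.
Source P at 14: take all 12 Mbps → 9 still needed.
Source G at 17: take 9 of its 13 → requirement met.
Source W: unused.
Cost = 7×9 + 12×14 + 9×17 = 384.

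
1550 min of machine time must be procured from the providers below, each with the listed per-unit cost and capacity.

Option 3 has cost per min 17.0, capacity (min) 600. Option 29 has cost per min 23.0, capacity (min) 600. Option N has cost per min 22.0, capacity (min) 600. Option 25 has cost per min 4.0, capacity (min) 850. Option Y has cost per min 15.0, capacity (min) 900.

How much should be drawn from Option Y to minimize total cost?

Cheapest first:
Option 25 at 4.0: take all 850 min — 700 still needed.
Option Y at 15.0: take 700 of its 900 — requirement met.
Option 3, Option N, Option 29: unused.

700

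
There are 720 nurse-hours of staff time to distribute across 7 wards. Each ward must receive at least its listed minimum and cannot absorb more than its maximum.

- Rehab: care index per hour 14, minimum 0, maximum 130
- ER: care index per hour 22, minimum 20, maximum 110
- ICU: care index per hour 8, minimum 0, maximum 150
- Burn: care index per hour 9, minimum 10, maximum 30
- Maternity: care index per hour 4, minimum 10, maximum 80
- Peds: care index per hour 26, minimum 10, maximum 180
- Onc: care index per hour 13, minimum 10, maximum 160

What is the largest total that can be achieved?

Meeting every minimum uses 0+20+0+10+10+10+10 = 60 nurse-hours, leaving 660.
Rank by care index per hour: Peds 26 > ER 22 > Rehab 14 > Onc 13 > Burn 9 > ICU 8 > Maternity 4.
Give Peds 170 more to hit its cap of 180 — 490 left.
ER takes 90 more to reach its cap of 110 — 400 left.
Rehab takes 130 more to reach its cap of 130 — 270 left.
Give Onc 150 more to hit its cap of 160 — 120 left.
Burn takes 20 more to reach its cap of 30 — 100 left.
ICU has room for 150 more but only 100 remain, so it gets 100.
Total = 14×130 + 22×110 + 8×100 + 9×30 + 4×10 + 26×180 + 13×160 = 12110.

12110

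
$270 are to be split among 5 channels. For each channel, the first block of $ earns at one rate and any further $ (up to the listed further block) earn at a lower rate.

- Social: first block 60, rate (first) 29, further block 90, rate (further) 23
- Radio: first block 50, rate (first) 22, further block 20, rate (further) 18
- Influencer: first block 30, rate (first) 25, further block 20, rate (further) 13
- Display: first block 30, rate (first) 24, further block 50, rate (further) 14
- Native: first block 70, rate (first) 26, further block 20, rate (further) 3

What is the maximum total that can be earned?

Rank every tier by rate: Social/tier1 29 > Native/tier1 26 > Influencer/tier1 25 > Display/tier1 24 > Social/tier2 23 > Radio/tier1 22 > Radio/tier2 18 > Display/tier2 14 > Influencer/tier2 13 > Native/tier2 3.
Social/tier1 (29): +60 → 210 left.
Native/tier1 (26): +70 → 140 left.
Fill Influencer tier1 block (30 at 25) → 110 left.
Display/tier1 (24): +30 → 80 left.
Social tier2 at 23: only 80 left, fill 80.
Total = 29×60 + 26×70 + 25×30 + 24×30 + 23×80 = 6870.

6870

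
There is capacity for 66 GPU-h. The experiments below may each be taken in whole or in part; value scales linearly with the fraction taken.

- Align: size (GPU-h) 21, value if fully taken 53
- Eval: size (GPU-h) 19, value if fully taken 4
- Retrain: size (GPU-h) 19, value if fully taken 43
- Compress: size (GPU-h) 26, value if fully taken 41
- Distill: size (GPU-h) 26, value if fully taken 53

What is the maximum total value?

149

Best value per unit of size first: Align 53/21≈2.52, Retrain 43/19≈2.26, Distill 53/26≈2.04, Compress 41/26≈1.58, Eval 4/19≈0.211.
All 21 GPU-h of Align fit (value 53) ; 45 remain.
All 19 GPU-h of Retrain fit (value 43) ; 26 remain.
Distill: take in full, 26 GPU-h for value 53 ; 0 left.
Total value = 149.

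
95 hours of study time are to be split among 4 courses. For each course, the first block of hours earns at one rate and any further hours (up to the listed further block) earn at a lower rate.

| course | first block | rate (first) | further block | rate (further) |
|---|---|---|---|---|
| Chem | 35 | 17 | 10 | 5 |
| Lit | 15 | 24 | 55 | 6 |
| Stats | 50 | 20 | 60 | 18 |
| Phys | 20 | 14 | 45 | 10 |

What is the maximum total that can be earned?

Treat each block as its own option and order by rate: Lit/T1 24 > Stats/T1 20 > Stats/T2 18 > Chem/T1 17 > Phys/T1 14 > Phys/T2 10 > Lit/T2 6 > Chem/T2 5.
Lit T1 at 24: fill all 15 — 80 left.
Fill Stats T1 block (50 at 20) — 30 left.
Stats/T2: +30 of 60 at 18; pool empty.
Total = 24×15 + 20×50 + 18×30 = 1900.

1900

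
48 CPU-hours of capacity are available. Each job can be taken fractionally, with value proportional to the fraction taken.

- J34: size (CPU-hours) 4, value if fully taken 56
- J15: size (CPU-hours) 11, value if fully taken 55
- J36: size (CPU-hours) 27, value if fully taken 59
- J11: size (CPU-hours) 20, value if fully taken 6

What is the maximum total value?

171.8

Best value per unit of size first: J34 56/4≈14, J15 55/11≈5, J36 59/27≈2.19, J11 6/20≈0.3.
All 4 CPU-hours of J34 fit (value 56) → 44 remain.
Take all of J15 (11 CPU-hours, value 55) → 33 CPU-hours left.
Take all of J36 (27 CPU-hours, value 59) → 6 CPU-hours left.
Fill the last 6 CPU-hours with part of J11: 6/20 of it earns 1.8.
Total value = 171.8.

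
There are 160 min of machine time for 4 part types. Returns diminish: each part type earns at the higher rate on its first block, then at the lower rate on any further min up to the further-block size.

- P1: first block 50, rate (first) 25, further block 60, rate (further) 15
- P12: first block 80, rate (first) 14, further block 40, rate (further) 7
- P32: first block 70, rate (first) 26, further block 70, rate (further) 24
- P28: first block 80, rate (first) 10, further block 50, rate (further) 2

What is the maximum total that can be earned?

Treat each block as its own option and order by rate: P32/first 26 > P1/first 25 > P32/second 24 > P1/second 15 > P12/first 14 > P28/first 10 > P12/second 7 > P28/second 2.
Fill P32 first block (70 at 26) ; 90 left.
P1/first (25): +50 ; 40 left.
P32/second: +40 of 70 at 24; pool empty.
Total = 26×70 + 25×50 + 24×40 = 4030.

4030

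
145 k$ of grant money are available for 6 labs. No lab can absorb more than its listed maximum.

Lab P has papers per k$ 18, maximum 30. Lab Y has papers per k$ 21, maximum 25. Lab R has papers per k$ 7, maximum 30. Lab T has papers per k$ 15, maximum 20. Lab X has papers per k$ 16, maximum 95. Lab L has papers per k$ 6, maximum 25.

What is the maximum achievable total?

Highest papers per k$ first: Lab Y 21 > Lab P 18 > Lab X 16 > Lab T 15 > Lab R 7 > Lab L 6.
Lab Y: +25 to 25 (cap) — 120 left.
Give Lab P 30 to hit its cap of 30 — 90 left.
Lab X: +90 (room for 95) → 90. Pool exhausted.
Total = 18×30 + 21×25 + 16×90 = 2505.

2505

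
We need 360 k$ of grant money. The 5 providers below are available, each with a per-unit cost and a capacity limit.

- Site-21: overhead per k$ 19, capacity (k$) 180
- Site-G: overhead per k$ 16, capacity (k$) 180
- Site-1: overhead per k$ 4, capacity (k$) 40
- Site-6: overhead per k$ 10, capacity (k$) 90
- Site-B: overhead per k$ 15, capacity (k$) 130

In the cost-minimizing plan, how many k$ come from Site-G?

Cheapest first:
Site-1 (4): use full 40 → 320 k$ to go.
Take 90 from Site-6 at 10 → need 230 more.
Site-B (15): use full 130 → 100 k$ to go.
Take 100 from Site-G at 16 to finish.
Site-21: unused.

100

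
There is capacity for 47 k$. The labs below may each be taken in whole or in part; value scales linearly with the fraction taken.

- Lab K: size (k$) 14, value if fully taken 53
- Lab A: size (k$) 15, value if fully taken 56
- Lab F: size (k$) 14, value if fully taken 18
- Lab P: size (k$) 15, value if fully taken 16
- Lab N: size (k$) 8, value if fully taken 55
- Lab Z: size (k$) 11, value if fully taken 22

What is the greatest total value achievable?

184

Sort by value density: Lab N 55/8≈6.88, Lab K 53/14≈3.79, Lab A 56/15≈3.73, Lab Z 22/11≈2, Lab F 18/14≈1.29, Lab P 16/15≈1.07.
All 8 k$ of Lab N fit (value 55) → 39 remain.
All 14 k$ of Lab K fit (value 53) → 25 remain.
Take all of Lab A (15 k$, value 56) → 10 k$ left.
Only 10 k$ remain; take 10/11 of Lab Z for value 22×10/11 = 20.
Total value = 184.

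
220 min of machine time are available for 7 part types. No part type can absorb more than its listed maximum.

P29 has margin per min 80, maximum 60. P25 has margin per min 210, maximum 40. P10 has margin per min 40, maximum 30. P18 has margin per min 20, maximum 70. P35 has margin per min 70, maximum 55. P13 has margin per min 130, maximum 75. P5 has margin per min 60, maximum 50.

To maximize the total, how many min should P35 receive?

Highest margin per min first: P25 210 > P13 130 > P29 80 > P35 70 > P5 60 > P10 40 > P18 20.
P25 takes 40 to reach its cap of 40 → 180 left.
P13: +75 to 75 (cap) → 105 left.
Give P29 60 to hit its cap of 60 → 45 left.
Only 45 left; P35 takes them to reach 45.

45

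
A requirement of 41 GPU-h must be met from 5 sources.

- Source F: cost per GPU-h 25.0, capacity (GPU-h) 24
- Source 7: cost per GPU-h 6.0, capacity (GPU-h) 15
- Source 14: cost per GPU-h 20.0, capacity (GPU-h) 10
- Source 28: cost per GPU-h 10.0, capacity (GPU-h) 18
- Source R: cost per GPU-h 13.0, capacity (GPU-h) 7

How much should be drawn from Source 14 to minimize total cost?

Fill from the cheapest source first.
Source 7 (6.0): use full 15 ; 26 GPU-h to go.
Take 18 from Source 28 at 10.0 ; need 8 more.
Source R (13.0): use full 7 ; 1 GPU-h to go.
Take 1 from Source 14 at 20.0 to finish.
Source F: unused.

1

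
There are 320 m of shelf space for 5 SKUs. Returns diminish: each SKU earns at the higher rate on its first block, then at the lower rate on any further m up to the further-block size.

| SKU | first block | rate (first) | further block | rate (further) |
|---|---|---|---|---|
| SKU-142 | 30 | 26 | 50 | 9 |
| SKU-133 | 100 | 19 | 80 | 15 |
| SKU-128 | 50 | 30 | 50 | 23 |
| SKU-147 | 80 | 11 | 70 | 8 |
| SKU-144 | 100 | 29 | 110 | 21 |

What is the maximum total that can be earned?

8220

Order all 10 blocks by rate: SKU-128/tier1 30 > SKU-144/tier1 29 > SKU-142/tier1 26 > SKU-128/tier2 23 > SKU-144/tier2 21 > SKU-133/tier1 19 > SKU-133/tier2 15 > SKU-147/tier1 11 > SKU-142/tier2 9 > SKU-147/tier2 8.
Fill SKU-128 tier1 block (50 at 30) → 270 left.
SKU-144/tier1 (29): +100 → 170 left.
SKU-142/tier1 (26): +30 → 140 left.
Fill SKU-128 tier2 block (50 at 23) → 90 left.
SKU-144 tier2 at 21: only 90 left, fill 90.
Total = 30×50 + 29×100 + 26×30 + 23×50 + 21×90 = 8220.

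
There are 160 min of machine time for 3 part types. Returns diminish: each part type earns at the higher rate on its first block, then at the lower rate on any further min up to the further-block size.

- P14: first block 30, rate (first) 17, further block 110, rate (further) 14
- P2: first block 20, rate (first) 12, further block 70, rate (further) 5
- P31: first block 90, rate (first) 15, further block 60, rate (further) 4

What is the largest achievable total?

Rank every tier by rate: P14/tier1 17 > P31/tier1 15 > P14/tier2 14 > P2/tier1 12 > P2/tier2 5 > P31/tier2 4.
Fill P14 tier1 block (30 at 17) — 130 left.
P31/tier1 (15): +90 — 40 left.
P14/tier2: +40 of 110 at 14; pool empty.
Total = 17×30 + 15×90 + 14×40 = 2420.

2420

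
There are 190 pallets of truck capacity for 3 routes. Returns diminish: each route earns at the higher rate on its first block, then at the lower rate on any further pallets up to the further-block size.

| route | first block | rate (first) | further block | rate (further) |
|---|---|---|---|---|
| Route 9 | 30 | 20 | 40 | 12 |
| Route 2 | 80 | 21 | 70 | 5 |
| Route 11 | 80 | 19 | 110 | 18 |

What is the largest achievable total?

3800

Order all 6 blocks by rate: Route 2/tier1 21 > Route 9/tier1 20 > Route 11/tier1 19 > Route 11/tier2 18 > Route 9/tier2 12 > Route 2/tier2 5.
Route 2 tier1 at 21: fill all 80 → 110 left.
Route 9 tier1 at 20: fill all 30 → 80 left.
Route 11 tier1 at 19: fill all 80 → 0 left.
Total = 21×80 + 20×30 + 19×80 = 3800.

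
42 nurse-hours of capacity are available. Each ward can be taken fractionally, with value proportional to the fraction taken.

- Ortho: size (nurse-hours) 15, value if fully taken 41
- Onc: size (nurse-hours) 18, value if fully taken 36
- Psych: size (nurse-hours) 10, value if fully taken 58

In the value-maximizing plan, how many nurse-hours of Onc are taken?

Sort by value density: Psych 58/10≈5.8, Ortho 41/15≈2.73, Onc 36/18≈2.
All 10 nurse-hours of Psych fit (value 58) → 32 remain.
Ortho: take in full, 15 nurse-hours for value 41 → 17 left.
Only 17 nurse-hours remain; take 17/18 of Onc for value 36×17/18 = 34.

17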